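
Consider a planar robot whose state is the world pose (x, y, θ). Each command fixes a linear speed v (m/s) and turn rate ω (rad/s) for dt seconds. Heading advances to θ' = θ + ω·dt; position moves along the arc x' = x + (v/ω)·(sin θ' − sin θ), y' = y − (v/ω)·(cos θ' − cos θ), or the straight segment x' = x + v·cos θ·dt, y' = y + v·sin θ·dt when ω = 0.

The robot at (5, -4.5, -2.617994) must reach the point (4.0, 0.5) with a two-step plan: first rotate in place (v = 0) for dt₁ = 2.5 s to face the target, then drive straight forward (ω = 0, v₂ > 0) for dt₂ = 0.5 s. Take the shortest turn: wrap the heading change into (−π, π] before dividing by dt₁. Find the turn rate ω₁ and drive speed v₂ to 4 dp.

ω₁ = -0.7588, v₂ = 10.1980

heading to target = atan2(0.5−-4.5, 4−5) = 1.7682
Δθ = wrap(1.7682 − -2.6180) = -1.8970; ω₁ = Δθ/dt₁ = -0.7588
distance = √((4−5)² + (0.5−-4.5)²) = 5.0990; v₂ = distance/dt₂ = 10.1980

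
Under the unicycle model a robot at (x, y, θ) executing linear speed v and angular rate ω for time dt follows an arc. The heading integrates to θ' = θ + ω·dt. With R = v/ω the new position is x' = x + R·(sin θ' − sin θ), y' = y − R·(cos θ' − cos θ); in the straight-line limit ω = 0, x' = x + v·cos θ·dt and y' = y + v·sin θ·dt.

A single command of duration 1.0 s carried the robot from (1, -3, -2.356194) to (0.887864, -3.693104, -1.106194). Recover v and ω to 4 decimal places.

Δθ = -1.106194 − -2.356194 = 1.250000
ω = Δθ/dt = 1.250000/1.0 = 1.2500
R = −Δy/(cos θ' − cos θ) = 0.6000
v = R·ω = 0.6000·1.2500 = 0.7500

v = 0.7500, ω = 1.2500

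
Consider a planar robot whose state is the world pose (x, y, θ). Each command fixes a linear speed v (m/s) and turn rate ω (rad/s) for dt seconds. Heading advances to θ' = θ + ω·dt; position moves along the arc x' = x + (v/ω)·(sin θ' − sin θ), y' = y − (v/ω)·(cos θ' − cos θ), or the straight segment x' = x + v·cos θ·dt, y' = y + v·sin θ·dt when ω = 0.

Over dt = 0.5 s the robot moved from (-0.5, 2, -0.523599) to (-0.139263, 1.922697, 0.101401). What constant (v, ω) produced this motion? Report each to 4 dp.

v = 0.7500, ω = 1.2500

Δθ = 0.101401 − -0.523599 = 0.625000
ω = Δθ/dt = 0.625000/0.5 = 1.2500
R = Δx/(sin θ' − sin θ) = 0.6000
v = R·ω = 0.6000·1.2500 = 0.7500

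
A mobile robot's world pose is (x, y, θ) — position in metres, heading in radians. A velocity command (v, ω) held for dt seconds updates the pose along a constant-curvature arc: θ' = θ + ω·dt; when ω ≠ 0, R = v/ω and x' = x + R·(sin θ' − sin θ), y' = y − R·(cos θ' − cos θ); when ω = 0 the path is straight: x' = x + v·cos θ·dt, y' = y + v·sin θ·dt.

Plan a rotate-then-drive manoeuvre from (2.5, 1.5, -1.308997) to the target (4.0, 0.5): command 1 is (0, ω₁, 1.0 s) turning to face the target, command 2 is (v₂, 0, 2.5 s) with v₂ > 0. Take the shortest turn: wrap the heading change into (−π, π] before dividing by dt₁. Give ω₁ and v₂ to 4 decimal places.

ω₁ = 0.7210, v₂ = 0.7211

heading to target = atan2(0.5−1.5, 4−2.5) = -0.5880
Δθ = wrap(-0.5880 − -1.3090) = 0.7210; ω₁ = Δθ/dt₁ = 0.7210
distance = √((4−2.5)² + (0.5−1.5)²) = 1.8028; v₂ = distance/dt₂ = 0.7211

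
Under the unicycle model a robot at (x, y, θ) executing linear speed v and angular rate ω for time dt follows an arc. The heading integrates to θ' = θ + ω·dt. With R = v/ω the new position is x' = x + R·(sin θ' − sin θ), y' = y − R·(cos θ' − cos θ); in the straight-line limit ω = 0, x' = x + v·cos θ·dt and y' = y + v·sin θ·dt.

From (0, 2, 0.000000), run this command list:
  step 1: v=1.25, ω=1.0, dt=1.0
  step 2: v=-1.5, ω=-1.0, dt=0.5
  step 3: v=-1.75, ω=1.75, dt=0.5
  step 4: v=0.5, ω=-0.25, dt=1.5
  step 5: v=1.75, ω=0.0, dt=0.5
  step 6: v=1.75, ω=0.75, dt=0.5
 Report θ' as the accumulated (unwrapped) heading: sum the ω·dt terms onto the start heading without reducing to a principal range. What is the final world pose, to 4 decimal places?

(1.0842, 3.6202, 1.3750)

step 1: θ'=1.0000 (R=1.2500) → pose (1.0518, 2.5746, 1.0000)
step 2: θ'=0.5000 (R=1.5000) → pose (0.5088, 2.0687, 0.5000)
step 3: θ'=1.3750 (R=-1.0000) → pose (0.0073, 1.3857, 1.3750)
step 4: θ'=1.0000 (R=-2.0000) → pose (0.2861, 2.0772, 1.0000)
step 5: θ'=1.0000 (straight) → pose (0.7589, 2.8135, 1.0000)
step 6: θ'=1.3750 (R=2.3333) → pose (1.0842, 3.6202, 1.3750)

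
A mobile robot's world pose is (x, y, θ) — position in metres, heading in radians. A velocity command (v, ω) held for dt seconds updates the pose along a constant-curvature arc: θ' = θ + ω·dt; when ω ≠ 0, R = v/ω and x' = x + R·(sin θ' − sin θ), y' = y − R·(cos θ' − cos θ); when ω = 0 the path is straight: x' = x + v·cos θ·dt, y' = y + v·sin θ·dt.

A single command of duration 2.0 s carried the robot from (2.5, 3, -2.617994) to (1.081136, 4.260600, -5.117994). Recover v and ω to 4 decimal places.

Δθ = -5.117994 − -2.617994 = -2.500000
ω = Δθ/dt = -2.500000/2.0 = -1.2500
R = Δx/(sin θ' − sin θ) = -1.0000
v = R·ω = -1.0000·-1.2500 = 1.2500

v = 1.2500, ω = -1.2500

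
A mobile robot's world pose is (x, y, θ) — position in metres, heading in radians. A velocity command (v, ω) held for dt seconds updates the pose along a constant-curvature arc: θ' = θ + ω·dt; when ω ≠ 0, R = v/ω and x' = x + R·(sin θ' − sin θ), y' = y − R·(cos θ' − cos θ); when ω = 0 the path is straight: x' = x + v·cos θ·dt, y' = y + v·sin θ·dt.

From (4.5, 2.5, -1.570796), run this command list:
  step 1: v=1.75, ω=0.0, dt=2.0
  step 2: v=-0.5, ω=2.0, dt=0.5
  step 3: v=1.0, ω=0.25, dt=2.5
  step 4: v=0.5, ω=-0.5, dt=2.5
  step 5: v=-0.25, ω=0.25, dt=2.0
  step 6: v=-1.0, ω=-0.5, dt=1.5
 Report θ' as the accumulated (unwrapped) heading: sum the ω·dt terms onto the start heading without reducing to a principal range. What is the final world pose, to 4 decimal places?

step 1: θ'=-1.5708 (straight) → pose (4.5000, -1.0000, -1.5708)
step 2: θ'=-0.5708 (R=-0.2500) → pose (4.3851, -0.7896, -0.5708)
step 3: θ'=0.0542 (R=4.0000) → pose (6.7630, -1.4179, 0.0542)
step 4: θ'=-1.1958 (R=-1.0000) → pose (7.7477, -2.0501, -1.1958)
step 5: θ'=-0.6958 (R=-1.0000) → pose (7.4582, -1.6489, -0.6958)
step 6: θ'=-1.4458 (R=2.0000) → pose (6.7558, -0.3631, -1.4458)

(6.7558, -0.3631, -1.4458)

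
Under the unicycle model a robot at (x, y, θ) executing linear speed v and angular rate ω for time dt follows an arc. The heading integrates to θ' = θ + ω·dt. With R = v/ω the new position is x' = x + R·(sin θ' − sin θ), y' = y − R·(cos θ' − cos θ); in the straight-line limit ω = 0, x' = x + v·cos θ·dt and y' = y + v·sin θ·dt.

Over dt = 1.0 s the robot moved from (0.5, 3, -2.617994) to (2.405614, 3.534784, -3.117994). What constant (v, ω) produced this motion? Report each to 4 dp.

v = -2.0000, ω = -0.5000

Δθ = -3.117994 − -2.617994 = -0.500000
ω = Δθ/dt = -0.500000/1.0 = -0.5000
R = Δx/(sin θ' − sin θ) = 4.0000
v = R·ω = 4.0000·-0.5000 = -2.0000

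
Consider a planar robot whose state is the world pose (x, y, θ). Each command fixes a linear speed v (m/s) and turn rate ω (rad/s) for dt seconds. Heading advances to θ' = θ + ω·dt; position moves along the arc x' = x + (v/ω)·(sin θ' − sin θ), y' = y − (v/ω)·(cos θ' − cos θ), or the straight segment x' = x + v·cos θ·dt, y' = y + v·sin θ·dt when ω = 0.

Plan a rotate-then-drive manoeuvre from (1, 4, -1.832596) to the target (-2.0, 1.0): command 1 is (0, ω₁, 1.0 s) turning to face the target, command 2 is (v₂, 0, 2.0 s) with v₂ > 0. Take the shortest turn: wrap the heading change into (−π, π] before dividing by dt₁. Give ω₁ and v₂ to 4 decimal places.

heading to target = atan2(1−4, -2−1) = -2.3562
Δθ = wrap(-2.3562 − -1.8326) = -0.5236; ω₁ = Δθ/dt₁ = -0.5236
distance = √((-2−1)² + (1−4)²) = 4.2426; v₂ = distance/dt₂ = 2.1213

ω₁ = -0.5236, v₂ = 2.1213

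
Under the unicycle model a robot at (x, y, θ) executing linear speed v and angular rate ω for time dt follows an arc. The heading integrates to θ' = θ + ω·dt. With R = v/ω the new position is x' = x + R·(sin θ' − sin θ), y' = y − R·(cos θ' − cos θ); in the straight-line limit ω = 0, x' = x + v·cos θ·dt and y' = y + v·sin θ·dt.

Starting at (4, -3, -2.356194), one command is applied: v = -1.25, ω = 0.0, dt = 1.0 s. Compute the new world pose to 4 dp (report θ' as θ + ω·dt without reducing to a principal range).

θ' = -2.3562 + 0.0·1.0 = -2.3562
ω = 0 → straight: x' = 4 + -1.25·cos(-2.3562)·1.0 = 4.8839
y' = -3 + -1.25·sin(-2.3562)·1.0 = -2.1161

(4.8839, -2.1161, -2.3562)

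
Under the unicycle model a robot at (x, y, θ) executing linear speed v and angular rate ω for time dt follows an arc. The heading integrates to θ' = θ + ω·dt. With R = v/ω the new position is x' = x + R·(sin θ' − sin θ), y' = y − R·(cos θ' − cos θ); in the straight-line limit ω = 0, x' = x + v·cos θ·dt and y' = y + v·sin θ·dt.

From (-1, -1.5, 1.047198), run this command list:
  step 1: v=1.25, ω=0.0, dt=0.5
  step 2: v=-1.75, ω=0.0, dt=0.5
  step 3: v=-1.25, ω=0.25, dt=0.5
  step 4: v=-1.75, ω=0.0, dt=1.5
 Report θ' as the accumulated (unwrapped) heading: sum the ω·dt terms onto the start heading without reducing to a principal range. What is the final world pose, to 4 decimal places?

step 1: θ'=1.0472 (straight) → pose (-0.6875, -0.9587, 1.0472)
step 2: θ'=1.0472 (straight) → pose (-1.1250, -1.7165, 1.0472)
step 3: θ'=1.1722 (R=-5.0000) → pose (-1.4029, -2.2759, 1.1722)
step 4: θ'=1.1722 (straight) → pose (-2.4217, -4.6951, 1.1722)

(-2.4217, -4.6951, 1.1722)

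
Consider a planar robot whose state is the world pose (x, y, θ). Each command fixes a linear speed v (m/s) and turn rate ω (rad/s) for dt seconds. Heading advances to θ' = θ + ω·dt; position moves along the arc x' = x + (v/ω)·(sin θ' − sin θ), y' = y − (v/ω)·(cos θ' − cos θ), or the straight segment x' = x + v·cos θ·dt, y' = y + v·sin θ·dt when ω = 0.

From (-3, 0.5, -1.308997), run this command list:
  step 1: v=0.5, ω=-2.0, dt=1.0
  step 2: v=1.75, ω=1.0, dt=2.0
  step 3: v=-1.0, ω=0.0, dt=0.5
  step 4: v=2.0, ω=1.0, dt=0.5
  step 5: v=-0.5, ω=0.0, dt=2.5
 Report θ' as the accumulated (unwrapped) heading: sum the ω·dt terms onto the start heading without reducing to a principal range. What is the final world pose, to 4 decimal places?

(-5.7726, -1.4650, -0.8090)

step 1: θ'=-3.3090 (R=-0.2500) → pose (-3.2831, 0.1888, -3.3090)
step 2: θ'=-1.3090 (R=1.7500) → pose (-5.2651, -1.9897, -1.3090)
step 3: θ'=-1.3090 (straight) → pose (-5.3945, -1.5067, -1.3090)
step 4: θ'=-0.8090 (R=2.0000) → pose (-4.9098, -2.3695, -0.8090)
step 5: θ'=-0.8090 (straight) → pose (-5.7726, -1.4650, -0.8090)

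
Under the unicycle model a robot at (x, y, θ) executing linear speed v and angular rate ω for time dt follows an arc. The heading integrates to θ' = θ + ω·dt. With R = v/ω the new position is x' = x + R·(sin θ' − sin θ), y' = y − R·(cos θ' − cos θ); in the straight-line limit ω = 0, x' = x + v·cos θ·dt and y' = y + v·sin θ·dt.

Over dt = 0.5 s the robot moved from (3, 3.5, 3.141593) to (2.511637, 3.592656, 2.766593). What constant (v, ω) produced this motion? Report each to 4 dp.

v = 1.0000, ω = -0.7500

Δθ = 2.766593 − 3.141593 = -0.375000
ω = Δθ/dt = -0.375000/0.5 = -0.7500
R = Δx/(sin θ' − sin θ) = -1.3333
v = R·ω = -1.3333·-0.7500 = 1.0000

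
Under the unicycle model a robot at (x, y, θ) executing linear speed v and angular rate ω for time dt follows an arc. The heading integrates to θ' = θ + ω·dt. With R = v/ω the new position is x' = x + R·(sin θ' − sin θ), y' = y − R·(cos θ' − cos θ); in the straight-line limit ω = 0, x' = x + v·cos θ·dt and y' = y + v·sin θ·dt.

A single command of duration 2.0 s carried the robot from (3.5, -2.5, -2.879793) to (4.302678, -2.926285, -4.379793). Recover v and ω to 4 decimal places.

v = -0.5000, ω = -0.7500

Δθ = -4.379793 − -2.879793 = -1.500000
ω = Δθ/dt = -1.500000/2.0 = -0.7500
R = Δx/(sin θ' − sin θ) = 0.6667
v = R·ω = 0.6667·-0.7500 = -0.5000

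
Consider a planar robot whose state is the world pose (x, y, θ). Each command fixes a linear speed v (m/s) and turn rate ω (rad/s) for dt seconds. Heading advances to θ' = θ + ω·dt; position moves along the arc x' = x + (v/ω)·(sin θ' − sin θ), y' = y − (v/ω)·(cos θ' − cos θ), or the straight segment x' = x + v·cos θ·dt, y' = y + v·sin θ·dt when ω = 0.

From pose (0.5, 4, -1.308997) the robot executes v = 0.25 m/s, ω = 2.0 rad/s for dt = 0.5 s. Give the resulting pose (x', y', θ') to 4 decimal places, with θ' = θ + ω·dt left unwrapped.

θ' = -1.3090 + 2.0·0.5 = -0.3090
R = v/ω = 0.25/2.0 = 0.1250
x' = 0.5 + 0.1250·(sin -0.3090 − sin -1.3090) = 0.5827
y' = 4 − 0.1250·(cos -0.3090 − cos -1.3090) = 3.9133

(0.5827, 3.9133, -0.3090)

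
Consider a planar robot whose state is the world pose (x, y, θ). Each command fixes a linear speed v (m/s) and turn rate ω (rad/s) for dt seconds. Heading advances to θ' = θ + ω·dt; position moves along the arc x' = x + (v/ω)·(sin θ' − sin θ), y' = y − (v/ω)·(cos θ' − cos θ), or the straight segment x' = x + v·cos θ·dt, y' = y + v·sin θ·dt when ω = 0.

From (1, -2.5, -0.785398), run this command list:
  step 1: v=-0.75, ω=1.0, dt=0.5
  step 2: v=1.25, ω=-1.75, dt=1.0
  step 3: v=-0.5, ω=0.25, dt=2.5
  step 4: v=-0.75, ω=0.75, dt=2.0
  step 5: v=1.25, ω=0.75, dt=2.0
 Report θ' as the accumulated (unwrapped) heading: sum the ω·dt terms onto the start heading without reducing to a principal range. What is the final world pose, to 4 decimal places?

step 1: θ'=-0.2854 (R=-0.7500) → pose (0.6808, -2.3107, -0.2854)
step 2: θ'=-2.0354 (R=-0.7143) → pose (1.1183, -3.3161, -2.0354)
step 3: θ'=-1.4104 (R=-2.0000) → pose (1.3046, -2.1006, -1.4104)
step 4: θ'=0.0896 (R=-1.0000) → pose (0.2280, -1.2643, 0.0896)
step 5: θ'=1.5896 (R=1.6667) → pose (1.7452, 0.4270, 1.5896)

(1.7452, 0.4270, 1.5896)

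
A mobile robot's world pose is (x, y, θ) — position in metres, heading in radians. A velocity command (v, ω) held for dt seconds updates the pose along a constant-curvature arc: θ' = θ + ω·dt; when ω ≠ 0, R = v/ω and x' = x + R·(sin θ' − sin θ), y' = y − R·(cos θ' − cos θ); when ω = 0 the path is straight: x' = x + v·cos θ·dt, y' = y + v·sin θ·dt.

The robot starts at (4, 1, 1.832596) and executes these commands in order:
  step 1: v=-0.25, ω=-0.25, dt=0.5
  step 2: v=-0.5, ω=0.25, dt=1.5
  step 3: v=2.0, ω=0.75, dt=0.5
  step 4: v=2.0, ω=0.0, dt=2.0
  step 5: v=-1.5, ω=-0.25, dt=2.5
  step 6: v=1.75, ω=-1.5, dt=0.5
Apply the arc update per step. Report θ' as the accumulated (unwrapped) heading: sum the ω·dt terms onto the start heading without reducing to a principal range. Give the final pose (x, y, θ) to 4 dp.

(2.6229, 1.2110, 1.0826)

step 1: θ'=1.7076 (R=1.0000) → pose (4.0247, 0.8776, 1.7076)
step 2: θ'=2.0826 (R=-2.0000) → pose (4.2623, 0.1708, 2.0826)
step 3: θ'=2.4576 (R=2.6667) → pose (3.6224, 0.9316, 2.4576)
step 4: θ'=2.4576 (straight) → pose (0.5222, 3.4592, 2.4576)
step 5: θ'=1.8326 (R=6.0000) → pose (2.5264, 0.3618, 1.8326)
step 6: θ'=1.0826 (R=-1.1667) → pose (2.6229, 1.2110, 1.0826)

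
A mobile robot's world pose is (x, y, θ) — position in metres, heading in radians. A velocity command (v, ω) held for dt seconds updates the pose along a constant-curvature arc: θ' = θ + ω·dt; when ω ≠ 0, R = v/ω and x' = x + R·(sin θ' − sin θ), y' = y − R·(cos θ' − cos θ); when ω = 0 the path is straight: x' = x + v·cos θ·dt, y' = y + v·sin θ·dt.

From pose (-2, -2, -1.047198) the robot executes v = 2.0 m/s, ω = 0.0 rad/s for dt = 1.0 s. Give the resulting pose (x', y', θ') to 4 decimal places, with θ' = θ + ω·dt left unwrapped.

(-1.0000, -3.7321, -1.0472)

θ' = -1.0472 + 0.0·1.0 = -1.0472
ω = 0 → straight: x' = -2 + 2.0·cos(-1.0472)·1.0 = -1.0000
y' = -2 + 2.0·sin(-1.0472)·1.0 = -3.7321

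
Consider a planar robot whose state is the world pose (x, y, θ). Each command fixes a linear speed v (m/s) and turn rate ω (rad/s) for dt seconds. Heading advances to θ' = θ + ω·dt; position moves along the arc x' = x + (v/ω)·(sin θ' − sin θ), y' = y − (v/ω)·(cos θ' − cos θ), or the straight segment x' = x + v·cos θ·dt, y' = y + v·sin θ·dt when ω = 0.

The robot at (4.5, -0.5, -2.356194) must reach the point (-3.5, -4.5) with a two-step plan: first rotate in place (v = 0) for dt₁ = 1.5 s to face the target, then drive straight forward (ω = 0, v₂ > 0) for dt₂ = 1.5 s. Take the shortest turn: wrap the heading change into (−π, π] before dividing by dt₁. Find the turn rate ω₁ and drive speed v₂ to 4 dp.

heading to target = atan2(-4.5−-0.5, -3.5−4.5) = -2.6779
Δθ = wrap(-2.6779 − -2.3562) = -0.3218; ω₁ = Δθ/dt₁ = -0.2145
distance = √((-3.5−4.5)² + (-4.5−-0.5)²) = 8.9443; v₂ = distance/dt₂ = 5.9628

ω₁ = -0.2145, v₂ = 5.9628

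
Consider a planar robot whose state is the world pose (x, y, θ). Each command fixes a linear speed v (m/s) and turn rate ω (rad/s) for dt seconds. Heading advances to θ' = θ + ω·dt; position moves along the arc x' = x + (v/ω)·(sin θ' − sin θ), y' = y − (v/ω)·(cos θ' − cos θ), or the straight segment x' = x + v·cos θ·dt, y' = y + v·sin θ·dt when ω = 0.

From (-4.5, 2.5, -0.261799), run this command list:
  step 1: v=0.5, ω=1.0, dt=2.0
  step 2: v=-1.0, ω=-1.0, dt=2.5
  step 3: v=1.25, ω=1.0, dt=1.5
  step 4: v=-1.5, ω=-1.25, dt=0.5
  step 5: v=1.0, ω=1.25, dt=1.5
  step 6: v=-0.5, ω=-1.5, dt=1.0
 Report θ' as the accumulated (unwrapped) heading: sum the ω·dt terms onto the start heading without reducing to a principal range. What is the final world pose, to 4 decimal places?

step 1: θ'=1.7382 (R=0.5000) → pose (-3.8776, 3.0663, 1.7382)
step 2: θ'=-0.7618 (R=1.0000) → pose (-5.5538, 2.1761, -0.7618)
step 3: θ'=0.7382 (R=1.2500) → pose (-3.8498, 2.1559, 0.7382)
step 4: θ'=0.1132 (R=1.2000) → pose (-4.5218, 1.8512, 0.1132)
step 5: θ'=1.9882 (R=0.8000) → pose (-3.8809, 2.9704, 1.9882)
step 6: θ'=0.4882 (R=0.3333) → pose (-4.0293, 2.5409, 0.4882)

(-4.0293, 2.5409, 0.4882)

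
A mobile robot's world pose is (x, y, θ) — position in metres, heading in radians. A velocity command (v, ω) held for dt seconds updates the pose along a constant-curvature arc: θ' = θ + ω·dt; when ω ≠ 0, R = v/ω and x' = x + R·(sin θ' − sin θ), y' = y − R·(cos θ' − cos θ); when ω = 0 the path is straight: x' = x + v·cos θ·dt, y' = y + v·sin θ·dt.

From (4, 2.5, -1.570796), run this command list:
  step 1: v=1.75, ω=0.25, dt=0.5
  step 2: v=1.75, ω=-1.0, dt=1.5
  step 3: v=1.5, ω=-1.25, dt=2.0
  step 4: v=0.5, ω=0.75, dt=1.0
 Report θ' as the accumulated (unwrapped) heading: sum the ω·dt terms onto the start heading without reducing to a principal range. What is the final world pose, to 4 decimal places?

step 1: θ'=-1.4458 (R=7.0000) → pose (4.0546, 1.6273, -1.4458)
step 2: θ'=-2.9458 (R=-1.7500) → pose (2.6587, -0.3075, -2.9458)
step 3: θ'=-5.4458 (R=-1.2000) → pose (1.5338, 1.6729, -5.4458)
step 4: θ'=-4.6958 (R=0.6667) → pose (1.7051, 2.1302, -4.6958)

(1.7051, 2.1302, -4.6958)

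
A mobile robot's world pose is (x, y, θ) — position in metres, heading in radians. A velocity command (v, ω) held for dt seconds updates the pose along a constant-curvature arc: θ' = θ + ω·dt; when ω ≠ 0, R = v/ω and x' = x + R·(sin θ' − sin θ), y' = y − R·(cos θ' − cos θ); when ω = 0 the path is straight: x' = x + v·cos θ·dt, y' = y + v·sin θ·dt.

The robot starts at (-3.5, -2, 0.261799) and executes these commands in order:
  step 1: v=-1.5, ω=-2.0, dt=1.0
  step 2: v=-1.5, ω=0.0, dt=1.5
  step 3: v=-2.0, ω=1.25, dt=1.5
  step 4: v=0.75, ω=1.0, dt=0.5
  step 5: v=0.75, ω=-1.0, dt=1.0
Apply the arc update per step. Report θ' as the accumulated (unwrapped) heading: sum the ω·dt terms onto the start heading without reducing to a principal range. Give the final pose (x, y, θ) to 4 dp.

step 1: θ'=-1.7382 (R=0.7500) → pose (-4.4336, -1.1506, -1.7382)
step 2: θ'=-1.7382 (straight) → pose (-4.0587, 1.0680, -1.7382)
step 3: θ'=0.1368 (R=-1.6000) → pose (-5.8546, 2.9196, 0.1368)
step 4: θ'=0.6368 (R=0.7500) → pose (-5.5109, 3.0596, 0.6368)
step 5: θ'=-0.3632 (R=-0.7500) → pose (-4.7984, 3.1577, -0.3632)

(-4.7984, 3.1577, -0.3632)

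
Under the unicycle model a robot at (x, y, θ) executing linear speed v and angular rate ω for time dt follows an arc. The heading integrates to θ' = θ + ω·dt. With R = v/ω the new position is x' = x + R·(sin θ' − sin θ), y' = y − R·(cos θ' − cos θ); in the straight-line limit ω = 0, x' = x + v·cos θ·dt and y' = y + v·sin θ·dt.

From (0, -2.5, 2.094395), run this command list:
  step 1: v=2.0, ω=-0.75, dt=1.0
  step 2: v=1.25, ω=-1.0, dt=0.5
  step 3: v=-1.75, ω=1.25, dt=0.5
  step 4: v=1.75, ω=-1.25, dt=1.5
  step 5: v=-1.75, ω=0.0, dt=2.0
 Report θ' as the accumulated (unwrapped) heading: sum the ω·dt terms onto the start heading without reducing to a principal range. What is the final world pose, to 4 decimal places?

(-1.6226, 1.7191, -0.4056)

step 1: θ'=1.3444 (R=-2.6667) → pose (-0.2892, -0.5681, 1.3444)
step 2: θ'=0.8444 (R=-1.2500) → pose (-0.0056, -0.0184, 0.8444)
step 3: θ'=1.4694 (R=-1.4000) → pose (-0.3518, -0.8066, 1.4694)
step 4: θ'=-0.4056 (R=-1.4000) → pose (1.5934, 0.3381, -0.4056)
step 5: θ'=-0.4056 (straight) → pose (-1.6226, 1.7191, -0.4056)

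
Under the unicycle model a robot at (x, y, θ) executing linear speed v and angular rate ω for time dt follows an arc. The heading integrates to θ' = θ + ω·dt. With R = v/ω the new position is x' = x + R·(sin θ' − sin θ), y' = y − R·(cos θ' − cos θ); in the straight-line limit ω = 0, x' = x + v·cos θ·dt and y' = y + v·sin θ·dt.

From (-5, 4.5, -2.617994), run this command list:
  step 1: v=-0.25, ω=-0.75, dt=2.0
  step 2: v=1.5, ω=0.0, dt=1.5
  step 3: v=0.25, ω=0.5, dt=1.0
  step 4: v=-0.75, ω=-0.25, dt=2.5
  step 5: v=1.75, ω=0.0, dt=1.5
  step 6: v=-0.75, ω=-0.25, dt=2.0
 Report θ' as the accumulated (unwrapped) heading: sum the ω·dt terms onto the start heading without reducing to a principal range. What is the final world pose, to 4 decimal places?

step 1: θ'=-4.1180 (R=0.3333) → pose (-4.5572, 4.3980, -4.1180)
step 2: θ'=-4.1180 (straight) → pose (-5.8172, 6.2621, -4.1180)
step 3: θ'=-3.6180 (R=0.5000) → pose (-6.0021, 6.4264, -3.6180)
step 4: θ'=-4.2430 (R=3.0000) → pose (-4.7024, 5.1175, -4.2430)
step 5: θ'=-4.2430 (straight) → pose (-5.8898, 7.4586, -4.2430)
step 6: θ'=-4.7430 (R=3.0000) → pose (-5.5667, 6.0097, -4.7430)

(-5.5667, 6.0097, -4.7430)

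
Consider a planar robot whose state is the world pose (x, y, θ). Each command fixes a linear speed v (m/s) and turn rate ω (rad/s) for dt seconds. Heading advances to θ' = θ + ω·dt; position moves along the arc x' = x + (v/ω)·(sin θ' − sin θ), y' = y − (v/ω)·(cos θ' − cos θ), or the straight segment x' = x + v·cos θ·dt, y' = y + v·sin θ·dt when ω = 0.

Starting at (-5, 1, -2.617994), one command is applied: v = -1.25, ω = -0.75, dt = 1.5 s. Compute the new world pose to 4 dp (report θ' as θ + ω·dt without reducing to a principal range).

(-3.2237, 0.9309, -3.7430)

θ' = -2.6180 + -0.75·1.5 = -3.7430
R = v/ω = -1.25/-0.75 = 1.6667
x' = -5 + 1.6667·(sin -3.7430 − sin -2.6180) = -3.2237
y' = 1 − 1.6667·(cos -3.7430 − cos -2.6180) = 0.9309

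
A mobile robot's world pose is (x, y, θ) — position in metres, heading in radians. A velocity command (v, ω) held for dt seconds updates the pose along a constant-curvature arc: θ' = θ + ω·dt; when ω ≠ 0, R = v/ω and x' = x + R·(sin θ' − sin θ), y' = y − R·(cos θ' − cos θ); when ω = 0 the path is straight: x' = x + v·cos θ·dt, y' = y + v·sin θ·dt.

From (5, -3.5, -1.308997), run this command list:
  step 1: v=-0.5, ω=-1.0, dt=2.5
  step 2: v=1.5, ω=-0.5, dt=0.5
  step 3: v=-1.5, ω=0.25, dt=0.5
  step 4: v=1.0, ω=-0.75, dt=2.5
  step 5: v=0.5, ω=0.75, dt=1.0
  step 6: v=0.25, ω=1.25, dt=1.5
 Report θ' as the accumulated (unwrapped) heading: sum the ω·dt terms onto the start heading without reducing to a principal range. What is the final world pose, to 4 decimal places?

(6.2427, -0.2539, -3.1840)

step 1: θ'=-3.8090 (R=0.5000) → pose (5.7924, -2.9779, -3.8090)
step 2: θ'=-4.0590 (R=-3.0000) → pose (5.2672, -2.4452, -4.0590)
step 3: θ'=-3.9340 (R=-6.0000) → pose (5.7591, -3.0107, -3.9340)
step 4: θ'=-5.8090 (R=-1.3333) → pose (6.0997, -0.8883, -5.8090)
step 5: θ'=-5.0590 (R=0.6667) → pose (6.4223, -0.5217, -5.0590)
step 6: θ'=-3.1840 (R=0.2000) → pose (6.2427, -0.2539, -3.1840)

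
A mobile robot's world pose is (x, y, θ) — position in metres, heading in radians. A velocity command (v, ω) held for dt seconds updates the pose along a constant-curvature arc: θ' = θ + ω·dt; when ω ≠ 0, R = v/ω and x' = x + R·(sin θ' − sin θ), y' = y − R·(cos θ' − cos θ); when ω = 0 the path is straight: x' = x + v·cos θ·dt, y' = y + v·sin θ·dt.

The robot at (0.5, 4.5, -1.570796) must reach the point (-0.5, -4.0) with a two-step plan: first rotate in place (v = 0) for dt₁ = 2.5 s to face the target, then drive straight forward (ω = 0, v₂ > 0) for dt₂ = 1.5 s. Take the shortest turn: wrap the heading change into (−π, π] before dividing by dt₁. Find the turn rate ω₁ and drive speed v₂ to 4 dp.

ω₁ = -0.0468, v₂ = 5.7057

heading to target = atan2(-4−4.5, -0.5−0.5) = -1.6879
Δθ = wrap(-1.6879 − -1.5708) = -0.1171; ω₁ = Δθ/dt₁ = -0.0468
distance = √((-0.5−0.5)² + (-4−4.5)²) = 8.5586; v₂ = distance/dt₂ = 5.7057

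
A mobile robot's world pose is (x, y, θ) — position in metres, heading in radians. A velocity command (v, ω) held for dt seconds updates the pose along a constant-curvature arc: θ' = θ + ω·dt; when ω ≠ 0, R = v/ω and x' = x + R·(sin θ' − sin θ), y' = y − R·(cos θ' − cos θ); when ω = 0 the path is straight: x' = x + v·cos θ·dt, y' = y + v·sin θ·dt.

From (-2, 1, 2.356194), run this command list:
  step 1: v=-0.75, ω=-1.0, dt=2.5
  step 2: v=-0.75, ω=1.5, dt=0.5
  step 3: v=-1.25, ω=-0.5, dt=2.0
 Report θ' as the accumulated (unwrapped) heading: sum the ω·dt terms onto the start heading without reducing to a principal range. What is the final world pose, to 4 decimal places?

(-5.3780, -0.6106, -0.3938)

step 1: θ'=-0.1438 (R=0.7500) → pose (-2.6378, -0.2726, -0.1438)
step 2: θ'=0.6062 (R=-0.5000) → pose (-2.9943, -0.3565, 0.6062)
step 3: θ'=-0.3938 (R=2.5000) → pose (-5.3780, -0.6106, -0.3938)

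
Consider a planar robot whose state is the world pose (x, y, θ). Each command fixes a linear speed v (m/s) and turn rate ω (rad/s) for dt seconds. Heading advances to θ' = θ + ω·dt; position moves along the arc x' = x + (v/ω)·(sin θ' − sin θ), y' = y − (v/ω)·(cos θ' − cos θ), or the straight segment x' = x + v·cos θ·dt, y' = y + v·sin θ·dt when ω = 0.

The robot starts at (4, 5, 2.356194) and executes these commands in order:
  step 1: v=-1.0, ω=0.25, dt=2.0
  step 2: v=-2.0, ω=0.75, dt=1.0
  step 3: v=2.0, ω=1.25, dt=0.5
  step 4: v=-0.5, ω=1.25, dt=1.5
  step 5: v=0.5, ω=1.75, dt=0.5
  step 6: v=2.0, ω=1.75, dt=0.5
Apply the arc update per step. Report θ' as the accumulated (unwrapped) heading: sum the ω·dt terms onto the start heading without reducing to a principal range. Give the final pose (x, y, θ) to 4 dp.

(7.3046, 4.9945, 7.8562)

step 1: θ'=2.8562 (R=-4.0000) → pose (5.7023, 3.9902, 2.8562)
step 2: θ'=3.6062 (R=-2.6667) → pose (7.6479, 4.1650, 3.6062)
step 3: θ'=4.2312 (R=1.6000) → pose (6.9465, 3.4752, 4.2312)
step 4: θ'=6.1062 (R=-0.4000) → pose (6.6623, 4.0541, 6.1062)
step 5: θ'=6.9812 (R=0.2857) → pose (6.8963, 4.1164, 6.9812)
step 6: θ'=7.8562 (R=1.1429) → pose (7.3046, 4.9945, 7.8562)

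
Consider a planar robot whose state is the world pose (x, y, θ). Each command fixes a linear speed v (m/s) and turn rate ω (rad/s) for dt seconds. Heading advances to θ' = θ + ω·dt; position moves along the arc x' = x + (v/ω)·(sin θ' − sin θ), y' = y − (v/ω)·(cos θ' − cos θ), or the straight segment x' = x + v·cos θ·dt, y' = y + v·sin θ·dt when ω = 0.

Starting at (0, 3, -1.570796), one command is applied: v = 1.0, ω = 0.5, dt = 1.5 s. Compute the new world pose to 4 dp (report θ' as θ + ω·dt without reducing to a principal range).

θ' = -1.5708 + 0.5·1.5 = -0.8208
R = v/ω = 1.0/0.5 = 2.0000
x' = 0 + 2.0000·(sin -0.8208 − sin -1.5708) = 0.5366
y' = 3 − 2.0000·(cos -0.8208 − cos -1.5708) = 1.6367

(0.5366, 1.6367, -0.8208)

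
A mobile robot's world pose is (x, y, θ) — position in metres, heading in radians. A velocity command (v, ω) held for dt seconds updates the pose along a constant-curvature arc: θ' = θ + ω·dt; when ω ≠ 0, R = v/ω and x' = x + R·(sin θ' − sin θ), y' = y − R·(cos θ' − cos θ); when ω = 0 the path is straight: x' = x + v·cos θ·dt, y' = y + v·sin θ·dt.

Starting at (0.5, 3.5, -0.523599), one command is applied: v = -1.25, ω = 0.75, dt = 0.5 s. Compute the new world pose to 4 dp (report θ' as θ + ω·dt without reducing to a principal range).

θ' = -0.5236 + 0.75·0.5 = -0.1486
R = v/ω = -1.25/0.75 = -1.6667
x' = 0.5 + -1.6667·(sin -0.1486 − sin -0.5236) = -0.0866
y' = 3.5 − -1.6667·(cos -0.1486 − cos -0.5236) = 3.7049

(-0.0866, 3.7049, -0.1486)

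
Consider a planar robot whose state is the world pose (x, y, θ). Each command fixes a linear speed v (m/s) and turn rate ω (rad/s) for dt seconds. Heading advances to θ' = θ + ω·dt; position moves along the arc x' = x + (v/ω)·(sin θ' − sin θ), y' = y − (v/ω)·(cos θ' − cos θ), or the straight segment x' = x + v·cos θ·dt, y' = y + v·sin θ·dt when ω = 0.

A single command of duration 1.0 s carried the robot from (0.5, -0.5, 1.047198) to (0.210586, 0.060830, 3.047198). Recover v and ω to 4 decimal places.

Δθ = 3.047198 − 1.047198 = 2.000000
ω = Δθ/dt = 2.000000/1.0 = 2.0000
R = −Δy/(cos θ' − cos θ) = 0.3750
v = R·ω = 0.3750·2.0000 = 0.7500

v = 0.7500, ω = 2.0000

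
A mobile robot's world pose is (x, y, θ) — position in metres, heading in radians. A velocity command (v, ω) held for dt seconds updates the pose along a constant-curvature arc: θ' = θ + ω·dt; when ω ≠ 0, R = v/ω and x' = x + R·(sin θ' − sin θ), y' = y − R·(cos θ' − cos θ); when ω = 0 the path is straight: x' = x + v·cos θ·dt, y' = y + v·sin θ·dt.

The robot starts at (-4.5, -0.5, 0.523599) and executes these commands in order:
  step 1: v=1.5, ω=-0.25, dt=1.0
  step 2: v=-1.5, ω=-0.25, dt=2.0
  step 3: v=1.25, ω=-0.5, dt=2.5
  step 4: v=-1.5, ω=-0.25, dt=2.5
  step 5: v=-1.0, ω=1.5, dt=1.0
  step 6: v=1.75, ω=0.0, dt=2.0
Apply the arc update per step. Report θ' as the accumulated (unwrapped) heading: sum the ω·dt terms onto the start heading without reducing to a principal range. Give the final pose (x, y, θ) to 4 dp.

(-0.6751, 0.3187, -0.6014)

step 1: θ'=0.2736 (R=-6.0000) → pose (-3.1212, 0.0807, 0.2736)
step 2: θ'=-0.2264 (R=6.0000) → pose (-6.0892, 0.0106, -0.2264)
step 3: θ'=-1.4764 (R=-2.5000) → pose (-4.1615, -2.1899, -1.4764)
step 4: θ'=-2.1014 (R=6.0000) → pose (-3.3632, 1.4119, -2.1014)
step 5: θ'=-0.6014 (R=-0.6667) → pose (-3.5610, 2.2990, -0.6014)
step 6: θ'=-0.6014 (straight) → pose (-0.6751, 0.3187, -0.6014)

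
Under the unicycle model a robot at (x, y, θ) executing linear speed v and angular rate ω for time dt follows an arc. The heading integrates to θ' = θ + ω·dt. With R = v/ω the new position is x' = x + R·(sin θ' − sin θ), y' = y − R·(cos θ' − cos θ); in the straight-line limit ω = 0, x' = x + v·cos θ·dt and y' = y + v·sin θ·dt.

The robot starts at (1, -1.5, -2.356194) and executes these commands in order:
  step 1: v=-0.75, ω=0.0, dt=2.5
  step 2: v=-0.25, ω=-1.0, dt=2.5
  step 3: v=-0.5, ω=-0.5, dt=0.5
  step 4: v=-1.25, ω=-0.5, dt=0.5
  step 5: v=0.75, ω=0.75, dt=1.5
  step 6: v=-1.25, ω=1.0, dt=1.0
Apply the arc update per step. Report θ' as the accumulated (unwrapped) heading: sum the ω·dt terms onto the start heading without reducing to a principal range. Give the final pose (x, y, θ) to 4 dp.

(3.4575, -0.7719, -3.2312)

step 1: θ'=-2.3562 (straight) → pose (2.3258, -0.1742, -2.3562)
step 2: θ'=-4.8562 (R=0.2500) → pose (2.7500, -0.3868, -4.8562)
step 3: θ'=-5.1062 (R=1.0000) → pose (2.6838, -0.6272, -5.1062)
step 4: θ'=-5.3562 (R=2.5000) → pose (2.3747, -1.1685, -5.3562)
step 5: θ'=-4.2312 (R=1.0000) → pose (2.4613, -0.1054, -4.2312)
step 6: θ'=-3.2312 (R=-1.2500) → pose (3.4575, -0.7719, -3.2312)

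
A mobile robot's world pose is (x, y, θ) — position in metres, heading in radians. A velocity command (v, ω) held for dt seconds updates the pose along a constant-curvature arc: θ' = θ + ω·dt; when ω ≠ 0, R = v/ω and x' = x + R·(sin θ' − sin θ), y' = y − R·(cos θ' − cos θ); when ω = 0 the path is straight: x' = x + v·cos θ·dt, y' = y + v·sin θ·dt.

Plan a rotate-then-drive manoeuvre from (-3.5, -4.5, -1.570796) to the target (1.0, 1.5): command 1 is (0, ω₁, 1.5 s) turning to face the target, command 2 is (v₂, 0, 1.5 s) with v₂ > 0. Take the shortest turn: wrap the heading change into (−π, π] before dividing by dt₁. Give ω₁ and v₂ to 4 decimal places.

ω₁ = 1.6654, v₂ = 5.0000

heading to target = atan2(1.5−-4.5, 1−-3.5) = 0.9273
Δθ = wrap(0.9273 − -1.5708) = 2.4981; ω₁ = Δθ/dt₁ = 1.6654
distance = √((1−-3.5)² + (1.5−-4.5)²) = 7.5000; v₂ = distance/dt₂ = 5.0000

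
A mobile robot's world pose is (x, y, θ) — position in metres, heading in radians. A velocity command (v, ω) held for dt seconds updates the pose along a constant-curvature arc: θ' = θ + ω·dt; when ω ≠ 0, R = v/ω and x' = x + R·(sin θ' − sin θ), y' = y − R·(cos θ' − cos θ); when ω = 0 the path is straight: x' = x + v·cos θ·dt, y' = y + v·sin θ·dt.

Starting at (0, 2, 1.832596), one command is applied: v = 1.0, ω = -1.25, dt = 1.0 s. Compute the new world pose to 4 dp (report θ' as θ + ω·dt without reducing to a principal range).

(0.3326, 2.8751, 0.5826)

θ' = 1.8326 + -1.25·1.0 = 0.5826
R = v/ω = 1.0/-1.25 = -0.8000
x' = 0 + -0.8000·(sin 0.5826 − sin 1.8326) = 0.3326
y' = 2 − -0.8000·(cos 0.5826 − cos 1.8326) = 2.8751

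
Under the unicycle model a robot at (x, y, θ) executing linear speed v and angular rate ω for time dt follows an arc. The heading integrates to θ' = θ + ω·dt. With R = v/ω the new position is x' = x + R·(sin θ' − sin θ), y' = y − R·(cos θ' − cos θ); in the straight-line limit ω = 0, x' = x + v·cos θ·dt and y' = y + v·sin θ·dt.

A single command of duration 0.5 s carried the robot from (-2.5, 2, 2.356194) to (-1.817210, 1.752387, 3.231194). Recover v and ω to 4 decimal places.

Δθ = 3.231194 − 2.356194 = 0.875000
ω = Δθ/dt = 0.875000/0.5 = 1.7500
R = Δx/(sin θ' − sin θ) = -0.8571
v = R·ω = -0.8571·1.7500 = -1.5000

v = -1.5000, ω = 1.7500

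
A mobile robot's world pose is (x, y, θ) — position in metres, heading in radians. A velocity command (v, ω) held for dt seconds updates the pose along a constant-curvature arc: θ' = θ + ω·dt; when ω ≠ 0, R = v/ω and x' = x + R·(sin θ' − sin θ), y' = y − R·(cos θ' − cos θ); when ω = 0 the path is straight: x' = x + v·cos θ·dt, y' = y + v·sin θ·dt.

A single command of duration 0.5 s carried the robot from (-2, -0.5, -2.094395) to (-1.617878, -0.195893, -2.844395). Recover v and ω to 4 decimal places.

Δθ = -2.844395 − -2.094395 = -0.750000
ω = Δθ/dt = -0.750000/0.5 = -1.5000
R = Δx/(sin θ' − sin θ) = 0.6667
v = R·ω = 0.6667·-1.5000 = -1.0000

v = -1.0000, ω = -1.5000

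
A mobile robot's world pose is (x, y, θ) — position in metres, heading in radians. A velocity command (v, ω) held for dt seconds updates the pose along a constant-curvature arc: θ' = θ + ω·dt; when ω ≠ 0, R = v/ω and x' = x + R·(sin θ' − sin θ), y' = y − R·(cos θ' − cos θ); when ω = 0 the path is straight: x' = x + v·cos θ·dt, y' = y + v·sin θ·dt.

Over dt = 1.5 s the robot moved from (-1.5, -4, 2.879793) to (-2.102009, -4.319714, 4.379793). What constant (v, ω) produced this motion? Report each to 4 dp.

v = 0.5000, ω = 1.0000

Δθ = 4.379793 − 2.879793 = 1.500000
ω = Δθ/dt = 1.500000/1.5 = 1.0000
R = Δx/(sin θ' − sin θ) = 0.5000
v = R·ω = 0.5000·1.0000 = 0.5000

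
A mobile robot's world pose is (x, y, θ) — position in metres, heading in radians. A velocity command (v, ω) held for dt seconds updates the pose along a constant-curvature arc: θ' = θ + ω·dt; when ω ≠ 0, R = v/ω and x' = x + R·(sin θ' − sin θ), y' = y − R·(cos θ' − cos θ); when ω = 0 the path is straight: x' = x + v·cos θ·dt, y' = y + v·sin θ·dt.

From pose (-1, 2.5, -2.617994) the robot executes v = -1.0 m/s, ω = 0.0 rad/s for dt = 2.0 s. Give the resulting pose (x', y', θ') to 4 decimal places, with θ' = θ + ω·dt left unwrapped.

(0.7321, 3.5000, -2.6180)

θ' = -2.6180 + 0.0·2.0 = -2.6180
ω = 0 → straight: x' = -1 + -1.0·cos(-2.6180)·2.0 = 0.7321
y' = 2.5 + -1.0·sin(-2.6180)·2.0 = 3.5000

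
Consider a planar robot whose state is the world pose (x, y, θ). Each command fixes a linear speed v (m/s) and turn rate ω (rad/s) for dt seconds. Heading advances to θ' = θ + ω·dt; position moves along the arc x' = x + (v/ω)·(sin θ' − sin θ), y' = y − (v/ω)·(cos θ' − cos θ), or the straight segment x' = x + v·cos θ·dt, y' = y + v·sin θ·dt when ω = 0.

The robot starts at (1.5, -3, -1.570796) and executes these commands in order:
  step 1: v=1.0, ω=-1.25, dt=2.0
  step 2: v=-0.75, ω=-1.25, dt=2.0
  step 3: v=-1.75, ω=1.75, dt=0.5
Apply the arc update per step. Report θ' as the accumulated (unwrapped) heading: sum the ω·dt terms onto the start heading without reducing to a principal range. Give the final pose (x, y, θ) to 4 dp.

step 1: θ'=-4.0708 (R=-0.8000) → pose (0.0591, -3.4788, -4.0708)
step 2: θ'=-6.5708 (R=0.6000) → pose (-0.5918, -4.4132, -6.5708)
step 3: θ'=-5.6958 (R=-1.0000) → pose (-1.4296, -4.5398, -5.6958)

(-1.4296, -4.5398, -5.6958)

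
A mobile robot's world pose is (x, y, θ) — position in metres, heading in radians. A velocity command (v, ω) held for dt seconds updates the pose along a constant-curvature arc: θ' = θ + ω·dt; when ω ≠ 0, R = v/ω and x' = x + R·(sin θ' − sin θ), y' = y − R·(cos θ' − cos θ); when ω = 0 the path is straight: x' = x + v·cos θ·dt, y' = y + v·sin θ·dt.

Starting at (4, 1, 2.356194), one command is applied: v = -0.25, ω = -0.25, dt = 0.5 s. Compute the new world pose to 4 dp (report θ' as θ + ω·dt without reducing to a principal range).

(4.0826, 0.9063, 2.2312)

θ' = 2.3562 + -0.25·0.5 = 2.2312
R = v/ω = -0.25/-0.25 = 1.0000
x' = 4 + 1.0000·(sin 2.2312 − sin 2.3562) = 4.0826
y' = 1 − 1.0000·(cos 2.2312 − cos 2.3562) = 0.9063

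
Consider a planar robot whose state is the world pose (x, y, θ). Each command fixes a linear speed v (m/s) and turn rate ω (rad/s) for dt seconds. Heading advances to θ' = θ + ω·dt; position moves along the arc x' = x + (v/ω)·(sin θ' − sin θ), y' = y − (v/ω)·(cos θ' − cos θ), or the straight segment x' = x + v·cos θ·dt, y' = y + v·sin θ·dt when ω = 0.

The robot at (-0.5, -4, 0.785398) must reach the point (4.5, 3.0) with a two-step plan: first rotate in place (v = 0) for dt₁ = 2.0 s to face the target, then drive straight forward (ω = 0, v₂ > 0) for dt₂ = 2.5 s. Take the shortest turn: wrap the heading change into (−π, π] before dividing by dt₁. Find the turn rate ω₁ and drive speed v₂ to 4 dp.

heading to target = atan2(3−-4, 4.5−-0.5) = 0.9505
Δθ = wrap(0.9505 − 0.7854) = 0.1651; ω₁ = Δθ/dt₁ = 0.0826
distance = √((4.5−-0.5)² + (3−-4)²) = 8.6023; v₂ = distance/dt₂ = 3.4409

ω₁ = 0.0826, v₂ = 3.4409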